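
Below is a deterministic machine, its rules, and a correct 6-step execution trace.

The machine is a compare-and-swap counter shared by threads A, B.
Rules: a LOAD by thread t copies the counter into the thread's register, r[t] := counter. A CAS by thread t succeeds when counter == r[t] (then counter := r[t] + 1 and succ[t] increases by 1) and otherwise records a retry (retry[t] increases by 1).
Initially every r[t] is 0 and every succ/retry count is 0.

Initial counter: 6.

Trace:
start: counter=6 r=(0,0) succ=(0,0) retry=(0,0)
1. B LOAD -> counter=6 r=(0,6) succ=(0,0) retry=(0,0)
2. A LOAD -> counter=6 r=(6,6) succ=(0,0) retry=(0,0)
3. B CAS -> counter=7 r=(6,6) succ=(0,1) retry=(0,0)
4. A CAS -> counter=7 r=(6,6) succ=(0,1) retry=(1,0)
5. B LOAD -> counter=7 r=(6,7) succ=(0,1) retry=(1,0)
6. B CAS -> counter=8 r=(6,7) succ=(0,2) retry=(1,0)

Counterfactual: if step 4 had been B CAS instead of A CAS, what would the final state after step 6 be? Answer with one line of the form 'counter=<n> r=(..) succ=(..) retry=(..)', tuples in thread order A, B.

counter=8 r=(6,7) succ=(0,2) retry=(0,1)

(re-executing from step 4 with the substitution; state before step 4: counter=7 r=(6,6) succ=(0,1) retry=(0,0))
4. B CAS -> counter=7 r=(6,6) succ=(0,1) retry=(0,1)
5. B LOAD -> counter=7 r=(6,7) succ=(0,1) retry=(0,1)
6. B CAS -> counter=8 r=(6,7) succ=(0,2) retry=(0,1)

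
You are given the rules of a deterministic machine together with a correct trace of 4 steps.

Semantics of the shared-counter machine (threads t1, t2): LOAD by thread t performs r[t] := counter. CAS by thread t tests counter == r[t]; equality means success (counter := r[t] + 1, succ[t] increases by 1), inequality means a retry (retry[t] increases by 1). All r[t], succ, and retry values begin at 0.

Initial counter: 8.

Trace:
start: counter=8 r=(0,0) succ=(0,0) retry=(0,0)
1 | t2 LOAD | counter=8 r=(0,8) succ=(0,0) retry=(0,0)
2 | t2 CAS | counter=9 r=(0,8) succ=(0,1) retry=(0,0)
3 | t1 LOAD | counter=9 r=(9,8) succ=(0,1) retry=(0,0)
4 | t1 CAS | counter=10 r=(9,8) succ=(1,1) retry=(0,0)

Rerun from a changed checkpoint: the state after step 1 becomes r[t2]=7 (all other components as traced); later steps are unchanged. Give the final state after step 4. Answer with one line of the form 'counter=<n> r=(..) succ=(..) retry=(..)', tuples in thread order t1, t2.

state after step 1 := counter=8 r=(0,7) succ=(0,0) retry=(0,0)
2 | t2 CAS | counter=8 r=(0,7) succ=(0,0) retry=(0,1)
3 | t1 LOAD | counter=8 r=(8,7) succ=(0,0) retry=(0,1)
4 | t1 CAS | counter=9 r=(8,7) succ=(1,0) retry=(0,1)

counter=9 r=(8,7) succ=(1,0) retry=(0,1)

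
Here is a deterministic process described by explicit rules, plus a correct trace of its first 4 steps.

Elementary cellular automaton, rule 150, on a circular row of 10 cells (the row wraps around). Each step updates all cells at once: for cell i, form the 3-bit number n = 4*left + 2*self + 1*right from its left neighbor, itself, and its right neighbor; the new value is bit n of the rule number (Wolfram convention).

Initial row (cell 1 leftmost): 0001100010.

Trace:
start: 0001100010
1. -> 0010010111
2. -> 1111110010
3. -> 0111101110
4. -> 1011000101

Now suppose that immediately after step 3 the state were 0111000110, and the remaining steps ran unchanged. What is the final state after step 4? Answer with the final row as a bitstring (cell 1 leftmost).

1010101001

state after step 3 := 0111000110
4. -> 1010101001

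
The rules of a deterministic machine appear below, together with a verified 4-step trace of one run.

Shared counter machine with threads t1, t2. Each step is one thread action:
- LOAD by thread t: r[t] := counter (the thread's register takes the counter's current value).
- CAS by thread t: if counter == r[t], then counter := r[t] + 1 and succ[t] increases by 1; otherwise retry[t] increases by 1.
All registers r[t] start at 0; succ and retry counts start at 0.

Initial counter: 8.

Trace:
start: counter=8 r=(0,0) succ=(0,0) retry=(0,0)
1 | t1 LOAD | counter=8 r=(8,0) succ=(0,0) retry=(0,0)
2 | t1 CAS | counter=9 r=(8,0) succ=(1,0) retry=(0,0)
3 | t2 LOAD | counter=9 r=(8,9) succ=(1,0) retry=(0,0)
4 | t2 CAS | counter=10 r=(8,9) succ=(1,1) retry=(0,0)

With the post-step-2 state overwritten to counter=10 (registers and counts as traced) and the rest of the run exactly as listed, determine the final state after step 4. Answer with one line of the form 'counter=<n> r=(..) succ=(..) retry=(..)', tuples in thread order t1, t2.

state after step 2 := counter=10 r=(8,0) succ=(1,0) retry=(0,0)
3 | t2 LOAD | counter=10 r=(8,10) succ=(1,0) retry=(0,0)
4 | t2 CAS | counter=11 r=(8,10) succ=(1,1) retry=(0,0)

counter=11 r=(8,10) succ=(1,1) retry=(0,0)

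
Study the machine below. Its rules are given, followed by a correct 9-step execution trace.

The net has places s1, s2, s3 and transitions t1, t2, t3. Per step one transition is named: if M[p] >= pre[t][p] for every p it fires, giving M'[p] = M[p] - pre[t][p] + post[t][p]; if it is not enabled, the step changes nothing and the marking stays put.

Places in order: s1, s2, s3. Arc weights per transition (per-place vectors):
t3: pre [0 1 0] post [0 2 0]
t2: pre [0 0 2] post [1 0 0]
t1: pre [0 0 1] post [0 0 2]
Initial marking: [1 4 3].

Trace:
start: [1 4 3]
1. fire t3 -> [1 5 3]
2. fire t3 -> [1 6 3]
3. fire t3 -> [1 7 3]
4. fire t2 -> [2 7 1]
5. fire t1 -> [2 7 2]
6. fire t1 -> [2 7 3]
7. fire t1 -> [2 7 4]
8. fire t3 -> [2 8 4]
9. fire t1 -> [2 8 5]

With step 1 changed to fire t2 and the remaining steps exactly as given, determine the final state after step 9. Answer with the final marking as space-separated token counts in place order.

2 7 5

(re-executing from step 1 with the substitution; state before step 1: [1 4 3])
1. fire t2 -> [2 4 1]
2. fire t3 -> [2 5 1]
3. fire t3 -> [2 6 1]
4. fire t2 -> [2 6 1]
5. fire t1 -> [2 6 2]
6. fire t1 -> [2 6 3]
7. fire t1 -> [2 6 4]
8. fire t3 -> [2 7 4]
9. fire t1 -> [2 7 5]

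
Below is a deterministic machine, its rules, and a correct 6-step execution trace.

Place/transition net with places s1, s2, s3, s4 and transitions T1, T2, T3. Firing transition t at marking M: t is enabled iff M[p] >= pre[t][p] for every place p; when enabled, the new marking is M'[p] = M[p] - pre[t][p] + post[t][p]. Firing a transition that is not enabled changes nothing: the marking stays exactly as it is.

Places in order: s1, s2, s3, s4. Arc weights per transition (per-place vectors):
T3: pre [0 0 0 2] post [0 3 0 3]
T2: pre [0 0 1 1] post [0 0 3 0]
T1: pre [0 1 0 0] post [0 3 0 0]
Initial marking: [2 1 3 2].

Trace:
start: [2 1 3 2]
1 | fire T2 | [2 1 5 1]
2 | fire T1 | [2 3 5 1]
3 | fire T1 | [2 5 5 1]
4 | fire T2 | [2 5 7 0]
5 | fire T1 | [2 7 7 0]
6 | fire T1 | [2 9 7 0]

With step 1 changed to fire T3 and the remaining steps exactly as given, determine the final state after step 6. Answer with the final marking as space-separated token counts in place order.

2 12 5 2

(re-executing from step 1 with the substitution; state before step 1: [2 1 3 2])
1 | fire T3 | [2 4 3 3]
2 | fire T1 | [2 6 3 3]
3 | fire T1 | [2 8 3 3]
4 | fire T2 | [2 8 5 2]
5 | fire T1 | [2 10 5 2]
6 | fire T1 | [2 12 5 2]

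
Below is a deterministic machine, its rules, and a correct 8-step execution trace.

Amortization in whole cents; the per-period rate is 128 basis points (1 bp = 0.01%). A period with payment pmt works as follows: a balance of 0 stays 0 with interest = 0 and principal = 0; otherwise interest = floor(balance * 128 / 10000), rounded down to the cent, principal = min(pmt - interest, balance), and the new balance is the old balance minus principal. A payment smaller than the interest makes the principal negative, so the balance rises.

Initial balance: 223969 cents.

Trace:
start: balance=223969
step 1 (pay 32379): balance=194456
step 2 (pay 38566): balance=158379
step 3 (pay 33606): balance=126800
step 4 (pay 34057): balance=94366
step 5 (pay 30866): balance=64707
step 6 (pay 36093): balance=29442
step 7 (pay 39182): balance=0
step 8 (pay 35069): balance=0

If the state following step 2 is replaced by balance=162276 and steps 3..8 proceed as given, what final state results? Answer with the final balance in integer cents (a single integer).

0

state after step 2 := balance=162276
step 3 (pay 33606): balance=130747
step 4 (pay 34057): balance=98363
step 5 (pay 30866): balance=68756
step 6 (pay 36093): balance=33543
step 7 (pay 39182): balance=0
step 8 (pay 35069): balance=0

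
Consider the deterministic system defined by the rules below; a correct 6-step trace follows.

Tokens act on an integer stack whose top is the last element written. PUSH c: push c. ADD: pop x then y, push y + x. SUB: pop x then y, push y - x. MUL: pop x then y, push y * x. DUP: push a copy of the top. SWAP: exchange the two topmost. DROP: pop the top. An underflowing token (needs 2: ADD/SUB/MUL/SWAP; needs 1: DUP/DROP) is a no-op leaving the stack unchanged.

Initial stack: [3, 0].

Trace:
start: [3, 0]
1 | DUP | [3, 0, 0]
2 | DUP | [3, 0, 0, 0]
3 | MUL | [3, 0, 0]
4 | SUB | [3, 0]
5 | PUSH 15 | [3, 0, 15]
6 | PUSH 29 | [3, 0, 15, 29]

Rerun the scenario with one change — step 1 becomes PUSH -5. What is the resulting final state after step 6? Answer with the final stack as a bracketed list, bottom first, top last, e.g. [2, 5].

(re-executing from step 1 with the substitution; state before step 1: [3, 0])
1 | PUSH -5 | [3, 0, -5]
2 | DUP | [3, 0, -5, -5]
3 | MUL | [3, 0, 25]
4 | SUB | [3, -25]
5 | PUSH 15 | [3, -25, 15]
6 | PUSH 29 | [3, -25, 15, 29]

[3, -25, 15, 29]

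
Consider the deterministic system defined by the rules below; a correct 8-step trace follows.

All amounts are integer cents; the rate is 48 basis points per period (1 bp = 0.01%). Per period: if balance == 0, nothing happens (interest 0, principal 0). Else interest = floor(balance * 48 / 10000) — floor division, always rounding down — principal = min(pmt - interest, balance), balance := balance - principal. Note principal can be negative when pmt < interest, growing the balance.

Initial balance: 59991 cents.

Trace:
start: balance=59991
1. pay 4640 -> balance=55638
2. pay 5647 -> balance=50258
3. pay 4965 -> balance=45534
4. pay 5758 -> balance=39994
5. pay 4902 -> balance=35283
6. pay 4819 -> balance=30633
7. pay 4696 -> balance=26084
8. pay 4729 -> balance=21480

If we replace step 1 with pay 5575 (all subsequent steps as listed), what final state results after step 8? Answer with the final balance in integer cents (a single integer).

(re-executing from step 1 with the substitution; state before step 1: balance=59991)
1. pay 5575 -> balance=54703
2. pay 5647 -> balance=49318
3. pay 4965 -> balance=44589
4. pay 5758 -> balance=39045
5. pay 4902 -> balance=34330
6. pay 4819 -> balance=29675
7. pay 4696 -> balance=25121
8. pay 4729 -> balance=20512

20512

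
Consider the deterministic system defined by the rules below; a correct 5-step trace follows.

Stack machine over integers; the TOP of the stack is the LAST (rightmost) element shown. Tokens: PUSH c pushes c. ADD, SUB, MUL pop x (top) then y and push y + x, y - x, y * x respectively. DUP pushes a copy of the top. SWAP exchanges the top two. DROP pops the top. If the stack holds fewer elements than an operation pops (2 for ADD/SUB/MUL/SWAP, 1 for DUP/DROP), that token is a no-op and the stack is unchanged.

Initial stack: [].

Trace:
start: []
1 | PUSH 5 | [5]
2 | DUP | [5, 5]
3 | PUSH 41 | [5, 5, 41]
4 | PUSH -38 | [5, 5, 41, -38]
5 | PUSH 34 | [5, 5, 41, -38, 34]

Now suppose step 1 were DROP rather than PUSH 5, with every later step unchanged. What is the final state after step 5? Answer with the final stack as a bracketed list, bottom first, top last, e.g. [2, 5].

(re-executing from step 1 with the substitution; state before step 1: [])
1 | DROP | []
2 | DUP | []
3 | PUSH 41 | [41]
4 | PUSH -38 | [41, -38]
5 | PUSH 34 | [41, -38, 34]

[41, -38, 34]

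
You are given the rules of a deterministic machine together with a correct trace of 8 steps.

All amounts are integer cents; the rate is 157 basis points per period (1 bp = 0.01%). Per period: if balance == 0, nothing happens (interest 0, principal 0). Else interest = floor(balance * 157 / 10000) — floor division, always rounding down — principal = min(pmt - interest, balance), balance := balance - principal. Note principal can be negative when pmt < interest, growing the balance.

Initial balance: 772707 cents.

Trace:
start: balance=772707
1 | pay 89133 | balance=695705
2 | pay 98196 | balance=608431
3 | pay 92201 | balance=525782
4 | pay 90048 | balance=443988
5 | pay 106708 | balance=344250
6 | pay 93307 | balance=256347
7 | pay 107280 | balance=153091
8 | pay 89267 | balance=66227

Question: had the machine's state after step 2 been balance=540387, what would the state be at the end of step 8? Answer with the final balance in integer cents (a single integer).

0

state after step 2 := balance=540387
3 | pay 92201 | balance=456670
4 | pay 90048 | balance=373791
5 | pay 106708 | balance=272951
6 | pay 93307 | balance=183929
7 | pay 107280 | balance=79536
8 | pay 89267 | balance=0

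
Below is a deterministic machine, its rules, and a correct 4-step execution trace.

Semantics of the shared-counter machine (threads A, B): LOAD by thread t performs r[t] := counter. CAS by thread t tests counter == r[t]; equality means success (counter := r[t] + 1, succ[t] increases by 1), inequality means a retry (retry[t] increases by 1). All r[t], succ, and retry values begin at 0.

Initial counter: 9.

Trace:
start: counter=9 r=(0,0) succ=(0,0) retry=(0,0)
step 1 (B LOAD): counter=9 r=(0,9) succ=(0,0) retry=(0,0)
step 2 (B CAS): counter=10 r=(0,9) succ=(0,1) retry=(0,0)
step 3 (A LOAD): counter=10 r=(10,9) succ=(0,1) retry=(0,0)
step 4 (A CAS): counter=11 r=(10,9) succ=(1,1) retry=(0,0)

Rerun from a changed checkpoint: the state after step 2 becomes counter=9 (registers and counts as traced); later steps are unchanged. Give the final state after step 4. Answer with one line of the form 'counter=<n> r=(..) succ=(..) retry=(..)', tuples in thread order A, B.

state after step 2 := counter=9 r=(0,9) succ=(0,1) retry=(0,0)
step 3 (A LOAD): counter=9 r=(9,9) succ=(0,1) retry=(0,0)
step 4 (A CAS): counter=10 r=(9,9) succ=(1,1) retry=(0,0)

counter=10 r=(9,9) succ=(1,1) retry=(0,0)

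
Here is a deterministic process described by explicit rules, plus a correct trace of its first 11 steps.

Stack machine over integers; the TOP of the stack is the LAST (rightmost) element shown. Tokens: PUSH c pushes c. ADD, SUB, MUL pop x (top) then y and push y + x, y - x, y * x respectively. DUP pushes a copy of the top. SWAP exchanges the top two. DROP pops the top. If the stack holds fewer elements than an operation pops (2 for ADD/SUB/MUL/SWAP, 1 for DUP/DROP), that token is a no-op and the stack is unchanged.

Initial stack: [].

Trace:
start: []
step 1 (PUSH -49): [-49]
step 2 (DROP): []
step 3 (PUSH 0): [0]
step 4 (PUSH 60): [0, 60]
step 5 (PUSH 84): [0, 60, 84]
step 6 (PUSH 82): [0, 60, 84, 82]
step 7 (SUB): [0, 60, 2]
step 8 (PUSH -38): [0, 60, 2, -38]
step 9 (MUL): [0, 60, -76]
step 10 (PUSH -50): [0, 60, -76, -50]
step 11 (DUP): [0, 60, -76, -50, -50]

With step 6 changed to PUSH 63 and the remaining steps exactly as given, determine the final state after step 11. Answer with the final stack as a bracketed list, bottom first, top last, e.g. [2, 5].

(re-executing from step 6 with the substitution; state before step 6: [0, 60, 84])
step 6 (PUSH 63): [0, 60, 84, 63]
step 7 (SUB): [0, 60, 21]
step 8 (PUSH -38): [0, 60, 21, -38]
step 9 (MUL): [0, 60, -798]
step 10 (PUSH -50): [0, 60, -798, -50]
step 11 (DUP): [0, 60, -798, -50, -50]

[0, 60, -798, -50, -50]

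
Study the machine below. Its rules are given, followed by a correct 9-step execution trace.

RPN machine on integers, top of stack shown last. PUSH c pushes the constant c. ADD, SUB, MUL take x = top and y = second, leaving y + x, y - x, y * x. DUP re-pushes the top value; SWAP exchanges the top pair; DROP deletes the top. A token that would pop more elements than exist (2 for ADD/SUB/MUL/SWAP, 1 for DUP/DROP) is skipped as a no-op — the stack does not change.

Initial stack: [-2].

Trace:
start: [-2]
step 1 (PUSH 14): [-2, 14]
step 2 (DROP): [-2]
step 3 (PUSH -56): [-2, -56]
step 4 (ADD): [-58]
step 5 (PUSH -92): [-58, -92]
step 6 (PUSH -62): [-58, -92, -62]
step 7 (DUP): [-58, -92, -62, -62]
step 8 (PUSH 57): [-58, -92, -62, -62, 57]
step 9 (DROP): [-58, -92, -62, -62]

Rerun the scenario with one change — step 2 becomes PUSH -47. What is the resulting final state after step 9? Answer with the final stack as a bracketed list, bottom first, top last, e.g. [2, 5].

(re-executing from step 2 with the substitution; state before step 2: [-2, 14])
step 2 (PUSH -47): [-2, 14, -47]
step 3 (PUSH -56): [-2, 14, -47, -56]
step 4 (ADD): [-2, 14, -103]
step 5 (PUSH -92): [-2, 14, -103, -92]
step 6 (PUSH -62): [-2, 14, -103, -92, -62]
step 7 (DUP): [-2, 14, -103, -92, -62, -62]
step 8 (PUSH 57): [-2, 14, -103, -92, -62, -62, 57]
step 9 (DROP): [-2, 14, -103, -92, -62, -62]

[-2, 14, -103, -92, -62, -62]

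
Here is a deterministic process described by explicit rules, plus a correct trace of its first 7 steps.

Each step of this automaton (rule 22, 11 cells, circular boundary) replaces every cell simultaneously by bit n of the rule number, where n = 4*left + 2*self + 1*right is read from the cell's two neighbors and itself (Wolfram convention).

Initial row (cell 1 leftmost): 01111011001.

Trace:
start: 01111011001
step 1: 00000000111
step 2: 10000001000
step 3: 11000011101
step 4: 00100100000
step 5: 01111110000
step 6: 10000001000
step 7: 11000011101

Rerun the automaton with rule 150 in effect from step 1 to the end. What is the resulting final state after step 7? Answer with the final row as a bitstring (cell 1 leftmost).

01101000110

(re-executing steps 1..7 under rule 150; state before step 1: 01111011001)
step 1: 00110000111
step 2: 11001001010
step 3: 00111111010
step 4: 01011110011
step 5: 01001101100
step 6: 11110000010
step 7: 01101000110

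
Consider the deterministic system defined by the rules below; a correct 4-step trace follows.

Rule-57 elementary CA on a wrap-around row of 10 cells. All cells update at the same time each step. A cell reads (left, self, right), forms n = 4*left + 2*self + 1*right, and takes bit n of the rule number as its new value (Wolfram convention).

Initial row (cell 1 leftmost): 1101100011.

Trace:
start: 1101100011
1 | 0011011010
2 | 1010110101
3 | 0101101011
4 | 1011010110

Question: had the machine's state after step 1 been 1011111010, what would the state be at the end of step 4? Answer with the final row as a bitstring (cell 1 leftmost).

1011001001

state after step 1 := 1011111010
2 | 0110000101
3 | 1101110010
4 | 1011001001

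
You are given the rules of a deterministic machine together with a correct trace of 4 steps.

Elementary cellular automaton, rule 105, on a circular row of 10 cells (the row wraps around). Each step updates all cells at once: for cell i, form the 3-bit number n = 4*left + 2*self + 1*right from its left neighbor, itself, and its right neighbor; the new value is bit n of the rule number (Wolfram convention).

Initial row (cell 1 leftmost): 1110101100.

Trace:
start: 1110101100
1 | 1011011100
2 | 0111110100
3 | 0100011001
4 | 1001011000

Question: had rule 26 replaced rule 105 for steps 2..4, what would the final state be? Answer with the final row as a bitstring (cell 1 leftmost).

(re-executing steps 2..4 under rule 26; state before step 2: 1011011100)
2 | 0010010011
3 | 1101101110
4 | 1001001000

1001001000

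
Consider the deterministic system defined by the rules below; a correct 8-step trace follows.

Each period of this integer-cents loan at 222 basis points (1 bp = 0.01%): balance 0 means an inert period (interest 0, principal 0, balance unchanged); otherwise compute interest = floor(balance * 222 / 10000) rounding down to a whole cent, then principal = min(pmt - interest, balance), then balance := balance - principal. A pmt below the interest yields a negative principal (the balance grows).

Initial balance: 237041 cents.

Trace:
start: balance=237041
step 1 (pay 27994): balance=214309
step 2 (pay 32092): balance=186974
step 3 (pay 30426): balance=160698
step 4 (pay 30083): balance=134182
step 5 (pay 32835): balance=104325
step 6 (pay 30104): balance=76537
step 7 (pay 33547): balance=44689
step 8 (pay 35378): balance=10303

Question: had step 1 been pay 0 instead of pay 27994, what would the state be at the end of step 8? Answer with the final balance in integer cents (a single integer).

(re-executing from step 1 with the substitution; state before step 1: balance=237041)
step 1 (pay 0): balance=242303
step 2 (pay 32092): balance=215590
step 3 (pay 30426): balance=189950
step 4 (pay 30083): balance=164083
step 5 (pay 32835): balance=134890
step 6 (pay 30104): balance=107780
step 7 (pay 33547): balance=76625
step 8 (pay 35378): balance=42948

42948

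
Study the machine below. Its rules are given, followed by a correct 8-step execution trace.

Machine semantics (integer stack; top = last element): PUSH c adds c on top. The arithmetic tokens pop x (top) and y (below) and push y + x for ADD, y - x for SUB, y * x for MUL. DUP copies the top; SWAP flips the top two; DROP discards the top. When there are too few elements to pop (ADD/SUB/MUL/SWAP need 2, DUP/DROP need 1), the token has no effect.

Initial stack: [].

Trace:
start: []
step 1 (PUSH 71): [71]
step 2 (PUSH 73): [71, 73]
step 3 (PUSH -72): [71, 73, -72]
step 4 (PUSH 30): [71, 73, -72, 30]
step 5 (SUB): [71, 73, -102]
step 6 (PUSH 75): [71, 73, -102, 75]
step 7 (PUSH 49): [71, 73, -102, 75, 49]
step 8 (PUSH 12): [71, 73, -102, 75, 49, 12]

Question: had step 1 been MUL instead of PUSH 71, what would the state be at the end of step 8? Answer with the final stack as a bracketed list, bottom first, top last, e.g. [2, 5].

(re-executing from step 1 with the substitution; state before step 1: [])
step 1 (MUL): []
step 2 (PUSH 73): [73]
step 3 (PUSH -72): [73, -72]
step 4 (PUSH 30): [73, -72, 30]
step 5 (SUB): [73, -102]
step 6 (PUSH 75): [73, -102, 75]
step 7 (PUSH 49): [73, -102, 75, 49]
step 8 (PUSH 12): [73, -102, 75, 49, 12]

[73, -102, 75, 49, 12]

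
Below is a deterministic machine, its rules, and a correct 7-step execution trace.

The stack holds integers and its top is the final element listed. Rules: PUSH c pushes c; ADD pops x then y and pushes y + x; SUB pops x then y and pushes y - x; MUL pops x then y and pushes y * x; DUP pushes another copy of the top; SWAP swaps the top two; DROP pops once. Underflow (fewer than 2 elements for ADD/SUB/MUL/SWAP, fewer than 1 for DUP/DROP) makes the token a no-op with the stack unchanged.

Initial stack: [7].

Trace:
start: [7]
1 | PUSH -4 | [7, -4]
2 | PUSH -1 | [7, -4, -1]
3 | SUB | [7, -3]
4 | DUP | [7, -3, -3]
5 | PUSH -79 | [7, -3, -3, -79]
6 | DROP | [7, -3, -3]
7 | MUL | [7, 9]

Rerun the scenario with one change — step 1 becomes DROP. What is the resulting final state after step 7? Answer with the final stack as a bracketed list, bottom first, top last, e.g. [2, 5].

(re-executing from step 1 with the substitution; state before step 1: [7])
1 | DROP | []
2 | PUSH -1 | [-1]
3 | SUB | [-1]
4 | DUP | [-1, -1]
5 | PUSH -79 | [-1, -1, -79]
6 | DROP | [-1, -1]
7 | MUL | [1]

[1]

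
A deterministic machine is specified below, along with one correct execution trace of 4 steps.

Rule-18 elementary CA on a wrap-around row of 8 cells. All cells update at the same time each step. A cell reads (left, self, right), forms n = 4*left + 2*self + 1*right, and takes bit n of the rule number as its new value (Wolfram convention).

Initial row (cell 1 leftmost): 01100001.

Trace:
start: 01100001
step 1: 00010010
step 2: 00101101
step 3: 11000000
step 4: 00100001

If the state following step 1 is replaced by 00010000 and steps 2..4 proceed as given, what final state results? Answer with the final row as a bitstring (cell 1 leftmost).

state after step 1 := 00010000
step 2: 00101000
step 3: 01000100
step 4: 10101010

10101010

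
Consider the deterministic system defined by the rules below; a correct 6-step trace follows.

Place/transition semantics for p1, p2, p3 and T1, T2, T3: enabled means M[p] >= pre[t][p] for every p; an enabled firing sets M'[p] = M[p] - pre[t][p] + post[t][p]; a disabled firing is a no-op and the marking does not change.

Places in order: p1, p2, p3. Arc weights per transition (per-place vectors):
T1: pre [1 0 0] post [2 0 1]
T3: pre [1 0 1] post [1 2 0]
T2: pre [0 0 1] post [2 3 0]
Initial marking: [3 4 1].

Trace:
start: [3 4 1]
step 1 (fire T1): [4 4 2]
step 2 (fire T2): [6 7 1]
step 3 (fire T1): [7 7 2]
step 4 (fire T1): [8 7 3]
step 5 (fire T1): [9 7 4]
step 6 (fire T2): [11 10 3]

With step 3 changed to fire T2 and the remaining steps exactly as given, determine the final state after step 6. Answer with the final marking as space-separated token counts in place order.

(re-executing from step 3 with the substitution; state before step 3: [6 7 1])
step 3 (fire T2): [8 10 0]
step 4 (fire T1): [9 10 1]
step 5 (fire T1): [10 10 2]
step 6 (fire T2): [12 13 1]

12 13 1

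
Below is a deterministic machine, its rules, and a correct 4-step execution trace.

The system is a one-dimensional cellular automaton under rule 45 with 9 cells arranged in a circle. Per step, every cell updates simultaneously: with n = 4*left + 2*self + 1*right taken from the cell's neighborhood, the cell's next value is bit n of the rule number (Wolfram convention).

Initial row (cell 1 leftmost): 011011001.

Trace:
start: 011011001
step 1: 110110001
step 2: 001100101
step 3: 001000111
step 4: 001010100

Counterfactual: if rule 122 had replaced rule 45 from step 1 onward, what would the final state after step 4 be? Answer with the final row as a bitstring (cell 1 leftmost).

111001111

(re-executing steps 1..4 under rule 122; state before step 1: 011011001)
step 1: 111111110
step 2: 100000011
step 3: 110000110
step 4: 111001111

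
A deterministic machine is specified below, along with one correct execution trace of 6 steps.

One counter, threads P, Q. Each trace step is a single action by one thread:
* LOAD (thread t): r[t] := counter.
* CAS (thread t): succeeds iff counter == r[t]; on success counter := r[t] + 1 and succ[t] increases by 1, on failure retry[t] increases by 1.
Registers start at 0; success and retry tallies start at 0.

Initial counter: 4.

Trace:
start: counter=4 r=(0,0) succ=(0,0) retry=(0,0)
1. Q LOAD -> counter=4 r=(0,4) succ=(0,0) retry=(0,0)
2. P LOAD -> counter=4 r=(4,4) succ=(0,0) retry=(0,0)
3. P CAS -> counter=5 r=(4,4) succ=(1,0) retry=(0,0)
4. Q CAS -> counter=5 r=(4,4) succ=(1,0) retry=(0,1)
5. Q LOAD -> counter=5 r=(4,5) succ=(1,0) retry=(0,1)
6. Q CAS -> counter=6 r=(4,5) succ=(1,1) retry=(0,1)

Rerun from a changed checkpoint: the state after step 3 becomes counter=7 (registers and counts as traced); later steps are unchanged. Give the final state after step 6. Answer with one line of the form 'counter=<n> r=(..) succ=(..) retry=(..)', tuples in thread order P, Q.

counter=8 r=(4,7) succ=(1,1) retry=(0,1)

state after step 3 := counter=7 r=(4,4) succ=(1,0) retry=(0,0)
4. Q CAS -> counter=7 r=(4,4) succ=(1,0) retry=(0,1)
5. Q LOAD -> counter=7 r=(4,7) succ=(1,0) retry=(0,1)
6. Q CAS -> counter=8 r=(4,7) succ=(1,1) retry=(0,1)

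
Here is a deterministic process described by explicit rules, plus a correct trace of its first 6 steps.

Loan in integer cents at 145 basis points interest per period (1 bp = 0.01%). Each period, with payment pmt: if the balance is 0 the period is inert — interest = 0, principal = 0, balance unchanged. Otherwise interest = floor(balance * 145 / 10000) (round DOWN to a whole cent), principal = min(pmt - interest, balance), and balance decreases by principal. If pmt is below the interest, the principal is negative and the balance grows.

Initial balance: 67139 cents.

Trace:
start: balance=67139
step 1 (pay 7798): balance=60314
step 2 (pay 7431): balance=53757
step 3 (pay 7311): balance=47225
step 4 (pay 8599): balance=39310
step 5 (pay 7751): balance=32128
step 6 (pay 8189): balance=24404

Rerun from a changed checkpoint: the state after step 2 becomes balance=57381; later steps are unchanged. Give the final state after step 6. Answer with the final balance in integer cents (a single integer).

state after step 2 := balance=57381
step 3 (pay 7311): balance=50902
step 4 (pay 8599): balance=43041
step 5 (pay 7751): balance=35914
step 6 (pay 8189): balance=28245

28245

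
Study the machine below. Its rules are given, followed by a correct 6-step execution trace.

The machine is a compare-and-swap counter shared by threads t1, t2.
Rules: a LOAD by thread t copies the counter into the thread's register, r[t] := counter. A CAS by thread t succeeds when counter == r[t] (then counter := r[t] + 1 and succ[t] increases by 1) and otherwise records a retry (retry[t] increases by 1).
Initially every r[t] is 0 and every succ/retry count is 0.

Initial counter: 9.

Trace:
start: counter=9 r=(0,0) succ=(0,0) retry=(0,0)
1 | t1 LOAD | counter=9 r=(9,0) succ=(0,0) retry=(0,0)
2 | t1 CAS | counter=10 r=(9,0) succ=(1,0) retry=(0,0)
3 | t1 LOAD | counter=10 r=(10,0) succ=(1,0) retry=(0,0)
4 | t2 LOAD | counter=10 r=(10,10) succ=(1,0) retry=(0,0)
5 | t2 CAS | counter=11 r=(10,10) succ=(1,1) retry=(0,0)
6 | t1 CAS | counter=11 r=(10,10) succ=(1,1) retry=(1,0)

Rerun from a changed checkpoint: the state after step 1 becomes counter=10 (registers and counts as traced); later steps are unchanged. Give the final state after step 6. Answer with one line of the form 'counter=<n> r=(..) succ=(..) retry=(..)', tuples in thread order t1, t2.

counter=11 r=(10,10) succ=(0,1) retry=(2,0)

state after step 1 := counter=10 r=(9,0) succ=(0,0) retry=(0,0)
2 | t1 CAS | counter=10 r=(9,0) succ=(0,0) retry=(1,0)
3 | t1 LOAD | counter=10 r=(10,0) succ=(0,0) retry=(1,0)
4 | t2 LOAD | counter=10 r=(10,10) succ=(0,0) retry=(1,0)
5 | t2 CAS | counter=11 r=(10,10) succ=(0,1) retry=(1,0)
6 | t1 CAS | counter=11 r=(10,10) succ=(0,1) retry=(2,0)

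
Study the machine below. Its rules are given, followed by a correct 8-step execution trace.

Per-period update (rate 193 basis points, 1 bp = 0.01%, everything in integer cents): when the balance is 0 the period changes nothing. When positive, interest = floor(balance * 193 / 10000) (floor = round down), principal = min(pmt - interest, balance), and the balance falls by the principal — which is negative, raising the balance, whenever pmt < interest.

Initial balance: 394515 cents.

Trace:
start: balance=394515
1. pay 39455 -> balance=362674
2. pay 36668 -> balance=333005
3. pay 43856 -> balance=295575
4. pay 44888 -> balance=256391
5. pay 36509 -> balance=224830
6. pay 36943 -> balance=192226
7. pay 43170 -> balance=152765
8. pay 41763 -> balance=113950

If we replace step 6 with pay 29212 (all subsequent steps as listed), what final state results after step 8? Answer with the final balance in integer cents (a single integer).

(re-executing from step 6 with the substitution; state before step 6: balance=224830)
6. pay 29212 -> balance=199957
7. pay 43170 -> balance=160646
8. pay 41763 -> balance=121983

121983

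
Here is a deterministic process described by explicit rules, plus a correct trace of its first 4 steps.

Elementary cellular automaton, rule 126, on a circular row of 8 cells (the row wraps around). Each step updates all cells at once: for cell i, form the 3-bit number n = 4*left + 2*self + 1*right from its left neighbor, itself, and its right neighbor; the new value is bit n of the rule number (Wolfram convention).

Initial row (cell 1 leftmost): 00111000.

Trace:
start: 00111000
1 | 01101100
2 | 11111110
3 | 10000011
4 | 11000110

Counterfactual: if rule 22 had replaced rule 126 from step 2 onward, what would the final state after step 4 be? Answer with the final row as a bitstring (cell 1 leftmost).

00101000

(re-executing steps 2..4 under rule 22; state before step 2: 01101100)
2 | 10000010
3 | 11000110
4 | 00101000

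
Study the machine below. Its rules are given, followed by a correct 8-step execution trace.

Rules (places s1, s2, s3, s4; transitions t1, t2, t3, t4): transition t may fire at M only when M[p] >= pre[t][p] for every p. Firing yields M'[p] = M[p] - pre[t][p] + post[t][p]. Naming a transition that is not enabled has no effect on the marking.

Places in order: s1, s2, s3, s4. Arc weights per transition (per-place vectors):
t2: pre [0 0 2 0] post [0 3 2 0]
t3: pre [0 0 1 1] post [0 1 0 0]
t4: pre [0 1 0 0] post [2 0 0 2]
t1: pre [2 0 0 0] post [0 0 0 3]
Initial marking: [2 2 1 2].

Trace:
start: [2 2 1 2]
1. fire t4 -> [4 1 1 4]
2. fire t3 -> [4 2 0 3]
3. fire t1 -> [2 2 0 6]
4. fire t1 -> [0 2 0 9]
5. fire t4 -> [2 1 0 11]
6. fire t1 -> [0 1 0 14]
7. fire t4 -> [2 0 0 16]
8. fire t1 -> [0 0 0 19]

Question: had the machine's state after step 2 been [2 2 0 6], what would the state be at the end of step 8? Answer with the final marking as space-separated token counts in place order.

0 0 0 19

state after step 2 := [2 2 0 6]
3. fire t1 -> [0 2 0 9]
4. fire t1 -> [0 2 0 9]
5. fire t4 -> [2 1 0 11]
6. fire t1 -> [0 1 0 14]
7. fire t4 -> [2 0 0 16]
8. fire t1 -> [0 0 0 19]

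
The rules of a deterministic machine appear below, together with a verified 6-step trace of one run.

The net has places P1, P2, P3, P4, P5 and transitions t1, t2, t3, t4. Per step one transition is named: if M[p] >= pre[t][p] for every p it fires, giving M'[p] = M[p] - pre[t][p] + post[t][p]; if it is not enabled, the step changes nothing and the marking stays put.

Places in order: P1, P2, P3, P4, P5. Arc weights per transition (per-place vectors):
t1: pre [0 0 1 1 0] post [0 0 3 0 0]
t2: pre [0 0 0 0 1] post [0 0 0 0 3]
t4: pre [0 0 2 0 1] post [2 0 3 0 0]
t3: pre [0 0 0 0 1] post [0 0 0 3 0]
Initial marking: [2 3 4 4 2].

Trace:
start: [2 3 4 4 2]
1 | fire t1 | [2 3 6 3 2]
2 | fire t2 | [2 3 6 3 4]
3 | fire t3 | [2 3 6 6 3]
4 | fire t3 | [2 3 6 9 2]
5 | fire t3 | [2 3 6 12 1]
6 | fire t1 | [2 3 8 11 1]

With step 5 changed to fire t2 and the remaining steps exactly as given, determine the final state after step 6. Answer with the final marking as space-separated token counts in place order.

2 3 8 8 4

(re-executing from step 5 with the substitution; state before step 5: [2 3 6 9 2])
5 | fire t2 | [2 3 6 9 4]
6 | fire t1 | [2 3 8 8 4]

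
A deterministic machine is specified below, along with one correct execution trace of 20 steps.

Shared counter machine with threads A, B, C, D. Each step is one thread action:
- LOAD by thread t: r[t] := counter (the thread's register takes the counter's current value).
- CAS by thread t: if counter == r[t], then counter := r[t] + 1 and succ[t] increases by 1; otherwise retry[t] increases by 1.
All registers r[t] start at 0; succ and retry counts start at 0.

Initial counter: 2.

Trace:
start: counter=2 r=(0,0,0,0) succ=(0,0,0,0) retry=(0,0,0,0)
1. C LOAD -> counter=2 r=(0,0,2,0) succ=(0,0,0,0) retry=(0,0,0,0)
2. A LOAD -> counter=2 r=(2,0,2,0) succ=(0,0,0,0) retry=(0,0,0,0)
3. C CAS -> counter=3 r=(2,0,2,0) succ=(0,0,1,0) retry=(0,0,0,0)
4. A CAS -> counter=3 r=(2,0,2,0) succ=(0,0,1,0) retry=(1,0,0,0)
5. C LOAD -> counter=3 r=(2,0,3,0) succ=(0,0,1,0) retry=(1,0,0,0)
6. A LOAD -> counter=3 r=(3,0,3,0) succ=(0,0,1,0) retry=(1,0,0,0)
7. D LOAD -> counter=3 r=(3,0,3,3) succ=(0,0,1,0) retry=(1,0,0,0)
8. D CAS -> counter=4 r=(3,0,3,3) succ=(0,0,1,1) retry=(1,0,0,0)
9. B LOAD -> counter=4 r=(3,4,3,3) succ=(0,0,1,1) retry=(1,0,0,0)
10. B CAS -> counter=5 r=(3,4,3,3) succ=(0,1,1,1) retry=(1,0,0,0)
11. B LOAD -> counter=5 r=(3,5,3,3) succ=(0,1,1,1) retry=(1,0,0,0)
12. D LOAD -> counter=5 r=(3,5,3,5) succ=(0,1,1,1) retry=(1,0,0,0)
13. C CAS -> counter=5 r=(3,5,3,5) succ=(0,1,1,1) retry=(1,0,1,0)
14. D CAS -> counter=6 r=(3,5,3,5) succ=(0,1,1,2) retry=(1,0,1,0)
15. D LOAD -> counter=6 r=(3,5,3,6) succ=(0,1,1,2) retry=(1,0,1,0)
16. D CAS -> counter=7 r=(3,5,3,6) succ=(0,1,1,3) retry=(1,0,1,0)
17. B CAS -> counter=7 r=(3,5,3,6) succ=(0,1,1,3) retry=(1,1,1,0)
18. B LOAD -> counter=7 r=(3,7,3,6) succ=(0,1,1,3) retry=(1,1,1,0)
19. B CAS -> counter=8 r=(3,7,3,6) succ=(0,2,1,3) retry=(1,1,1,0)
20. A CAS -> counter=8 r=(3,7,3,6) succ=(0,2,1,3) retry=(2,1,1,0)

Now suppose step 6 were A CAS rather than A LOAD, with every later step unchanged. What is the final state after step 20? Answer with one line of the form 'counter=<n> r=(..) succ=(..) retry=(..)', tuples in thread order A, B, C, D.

counter=8 r=(2,7,3,6) succ=(0,2,1,3) retry=(3,1,1,0)

(re-executing from step 6 with the substitution; state before step 6: counter=3 r=(2,0,3,0) succ=(0,0,1,0) retry=(1,0,0,0))
6. A CAS -> counter=3 r=(2,0,3,0) succ=(0,0,1,0) retry=(2,0,0,0)
7. D LOAD -> counter=3 r=(2,0,3,3) succ=(0,0,1,0) retry=(2,0,0,0)
8. D CAS -> counter=4 r=(2,0,3,3) succ=(0,0,1,1) retry=(2,0,0,0)
9. B LOAD -> counter=4 r=(2,4,3,3) succ=(0,0,1,1) retry=(2,0,0,0)
10. B CAS -> counter=5 r=(2,4,3,3) succ=(0,1,1,1) retry=(2,0,0,0)
11. B LOAD -> counter=5 r=(2,5,3,3) succ=(0,1,1,1) retry=(2,0,0,0)
12. D LOAD -> counter=5 r=(2,5,3,5) succ=(0,1,1,1) retry=(2,0,0,0)
13. C CAS -> counter=5 r=(2,5,3,5) succ=(0,1,1,1) retry=(2,0,1,0)
14. D CAS -> counter=6 r=(2,5,3,5) succ=(0,1,1,2) retry=(2,0,1,0)
15. D LOAD -> counter=6 r=(2,5,3,6) succ=(0,1,1,2) retry=(2,0,1,0)
16. D CAS -> counter=7 r=(2,5,3,6) succ=(0,1,1,3) retry=(2,0,1,0)
17. B CAS -> counter=7 r=(2,5,3,6) succ=(0,1,1,3) retry=(2,1,1,0)
18. B LOAD -> counter=7 r=(2,7,3,6) succ=(0,1,1,3) retry=(2,1,1,0)
19. B CAS -> counter=8 r=(2,7,3,6) succ=(0,2,1,3) retry=(2,1,1,0)
20. A CAS -> counter=8 r=(2,7,3,6) succ=(0,2,1,3) retry=(3,1,1,0)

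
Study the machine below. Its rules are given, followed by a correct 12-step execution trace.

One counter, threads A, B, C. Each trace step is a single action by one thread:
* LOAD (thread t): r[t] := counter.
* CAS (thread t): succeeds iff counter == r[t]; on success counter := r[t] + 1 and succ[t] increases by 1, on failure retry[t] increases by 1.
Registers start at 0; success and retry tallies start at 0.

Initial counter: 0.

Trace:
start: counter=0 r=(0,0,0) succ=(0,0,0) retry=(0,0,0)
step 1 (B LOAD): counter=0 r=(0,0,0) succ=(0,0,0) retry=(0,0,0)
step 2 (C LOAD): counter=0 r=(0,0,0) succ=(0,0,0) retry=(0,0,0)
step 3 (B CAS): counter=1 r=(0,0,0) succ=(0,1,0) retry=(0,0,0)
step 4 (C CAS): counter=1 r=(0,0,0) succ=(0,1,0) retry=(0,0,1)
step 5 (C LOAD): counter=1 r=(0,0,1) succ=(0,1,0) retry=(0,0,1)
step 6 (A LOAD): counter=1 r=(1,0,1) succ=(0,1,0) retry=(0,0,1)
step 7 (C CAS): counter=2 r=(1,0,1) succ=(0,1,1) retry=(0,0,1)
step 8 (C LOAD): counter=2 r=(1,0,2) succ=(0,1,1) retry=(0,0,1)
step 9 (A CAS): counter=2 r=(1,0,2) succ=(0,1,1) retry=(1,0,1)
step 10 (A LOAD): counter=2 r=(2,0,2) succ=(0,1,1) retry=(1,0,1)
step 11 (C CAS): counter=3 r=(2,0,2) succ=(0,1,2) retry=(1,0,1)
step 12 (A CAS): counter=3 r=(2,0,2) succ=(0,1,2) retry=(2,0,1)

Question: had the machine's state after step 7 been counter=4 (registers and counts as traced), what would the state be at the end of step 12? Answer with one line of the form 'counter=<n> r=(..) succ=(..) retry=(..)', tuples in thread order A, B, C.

state after step 7 := counter=4 r=(1,0,1) succ=(0,1,1) retry=(0,0,1)
step 8 (C LOAD): counter=4 r=(1,0,4) succ=(0,1,1) retry=(0,0,1)
step 9 (A CAS): counter=4 r=(1,0,4) succ=(0,1,1) retry=(1,0,1)
step 10 (A LOAD): counter=4 r=(4,0,4) succ=(0,1,1) retry=(1,0,1)
step 11 (C CAS): counter=5 r=(4,0,4) succ=(0,1,2) retry=(1,0,1)
step 12 (A CAS): counter=5 r=(4,0,4) succ=(0,1,2) retry=(2,0,1)

counter=5 r=(4,0,4) succ=(0,1,2) retry=(2,0,1)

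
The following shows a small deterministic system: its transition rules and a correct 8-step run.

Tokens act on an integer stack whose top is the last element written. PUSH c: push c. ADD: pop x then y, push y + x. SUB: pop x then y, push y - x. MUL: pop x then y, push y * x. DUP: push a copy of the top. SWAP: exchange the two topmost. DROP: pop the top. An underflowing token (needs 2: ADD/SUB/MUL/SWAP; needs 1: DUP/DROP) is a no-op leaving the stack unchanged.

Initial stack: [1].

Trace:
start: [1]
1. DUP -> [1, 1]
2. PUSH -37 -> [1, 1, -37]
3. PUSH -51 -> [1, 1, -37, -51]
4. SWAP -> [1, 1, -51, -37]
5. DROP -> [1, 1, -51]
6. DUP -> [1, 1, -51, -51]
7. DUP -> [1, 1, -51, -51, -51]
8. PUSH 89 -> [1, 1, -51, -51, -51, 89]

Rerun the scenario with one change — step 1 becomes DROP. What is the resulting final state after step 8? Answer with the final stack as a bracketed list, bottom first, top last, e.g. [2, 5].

(re-executing from step 1 with the substitution; state before step 1: [1])
1. DROP -> []
2. PUSH -37 -> [-37]
3. PUSH -51 -> [-37, -51]
4. SWAP -> [-51, -37]
5. DROP -> [-51]
6. DUP -> [-51, -51]
7. DUP -> [-51, -51, -51]
8. PUSH 89 -> [-51, -51, -51, 89]

[-51, -51, -51, 89]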